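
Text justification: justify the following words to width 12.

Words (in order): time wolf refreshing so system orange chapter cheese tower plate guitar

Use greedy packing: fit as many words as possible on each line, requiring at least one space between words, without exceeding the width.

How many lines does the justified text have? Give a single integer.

Line 1: ['time', 'wolf'] (min_width=9, slack=3)
Line 2: ['refreshing'] (min_width=10, slack=2)
Line 3: ['so', 'system'] (min_width=9, slack=3)
Line 4: ['orange'] (min_width=6, slack=6)
Line 5: ['chapter'] (min_width=7, slack=5)
Line 6: ['cheese', 'tower'] (min_width=12, slack=0)
Line 7: ['plate', 'guitar'] (min_width=12, slack=0)
Total lines: 7

Answer: 7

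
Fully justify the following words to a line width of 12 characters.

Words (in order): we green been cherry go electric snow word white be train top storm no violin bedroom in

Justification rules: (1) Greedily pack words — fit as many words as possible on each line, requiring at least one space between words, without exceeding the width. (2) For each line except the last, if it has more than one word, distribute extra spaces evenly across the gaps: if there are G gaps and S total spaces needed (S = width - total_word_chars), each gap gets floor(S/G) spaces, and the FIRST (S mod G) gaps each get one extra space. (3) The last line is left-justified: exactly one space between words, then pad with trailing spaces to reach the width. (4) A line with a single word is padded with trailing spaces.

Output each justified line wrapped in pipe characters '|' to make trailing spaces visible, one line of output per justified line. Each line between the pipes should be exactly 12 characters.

Line 1: ['we', 'green'] (min_width=8, slack=4)
Line 2: ['been', 'cherry'] (min_width=11, slack=1)
Line 3: ['go', 'electric'] (min_width=11, slack=1)
Line 4: ['snow', 'word'] (min_width=9, slack=3)
Line 5: ['white', 'be'] (min_width=8, slack=4)
Line 6: ['train', 'top'] (min_width=9, slack=3)
Line 7: ['storm', 'no'] (min_width=8, slack=4)
Line 8: ['violin'] (min_width=6, slack=6)
Line 9: ['bedroom', 'in'] (min_width=10, slack=2)

Answer: |we     green|
|been  cherry|
|go  electric|
|snow    word|
|white     be|
|train    top|
|storm     no|
|violin      |
|bedroom in  |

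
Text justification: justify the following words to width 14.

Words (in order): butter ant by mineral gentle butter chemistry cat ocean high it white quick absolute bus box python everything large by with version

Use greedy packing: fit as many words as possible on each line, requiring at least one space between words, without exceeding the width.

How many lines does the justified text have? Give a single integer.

Line 1: ['butter', 'ant', 'by'] (min_width=13, slack=1)
Line 2: ['mineral', 'gentle'] (min_width=14, slack=0)
Line 3: ['butter'] (min_width=6, slack=8)
Line 4: ['chemistry', 'cat'] (min_width=13, slack=1)
Line 5: ['ocean', 'high', 'it'] (min_width=13, slack=1)
Line 6: ['white', 'quick'] (min_width=11, slack=3)
Line 7: ['absolute', 'bus'] (min_width=12, slack=2)
Line 8: ['box', 'python'] (min_width=10, slack=4)
Line 9: ['everything'] (min_width=10, slack=4)
Line 10: ['large', 'by', 'with'] (min_width=13, slack=1)
Line 11: ['version'] (min_width=7, slack=7)
Total lines: 11

Answer: 11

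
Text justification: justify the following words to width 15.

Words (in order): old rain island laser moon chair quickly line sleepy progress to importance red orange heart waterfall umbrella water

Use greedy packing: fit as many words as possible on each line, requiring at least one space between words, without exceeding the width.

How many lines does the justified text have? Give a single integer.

Answer: 9

Derivation:
Line 1: ['old', 'rain', 'island'] (min_width=15, slack=0)
Line 2: ['laser', 'moon'] (min_width=10, slack=5)
Line 3: ['chair', 'quickly'] (min_width=13, slack=2)
Line 4: ['line', 'sleepy'] (min_width=11, slack=4)
Line 5: ['progress', 'to'] (min_width=11, slack=4)
Line 6: ['importance', 'red'] (min_width=14, slack=1)
Line 7: ['orange', 'heart'] (min_width=12, slack=3)
Line 8: ['waterfall'] (min_width=9, slack=6)
Line 9: ['umbrella', 'water'] (min_width=14, slack=1)
Total lines: 9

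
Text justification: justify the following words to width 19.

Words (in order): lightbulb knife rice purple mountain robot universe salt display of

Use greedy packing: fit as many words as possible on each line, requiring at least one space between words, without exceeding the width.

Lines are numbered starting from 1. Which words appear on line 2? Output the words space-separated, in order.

Line 1: ['lightbulb', 'knife'] (min_width=15, slack=4)
Line 2: ['rice', 'purple'] (min_width=11, slack=8)
Line 3: ['mountain', 'robot'] (min_width=14, slack=5)
Line 4: ['universe', 'salt'] (min_width=13, slack=6)
Line 5: ['display', 'of'] (min_width=10, slack=9)

Answer: rice purple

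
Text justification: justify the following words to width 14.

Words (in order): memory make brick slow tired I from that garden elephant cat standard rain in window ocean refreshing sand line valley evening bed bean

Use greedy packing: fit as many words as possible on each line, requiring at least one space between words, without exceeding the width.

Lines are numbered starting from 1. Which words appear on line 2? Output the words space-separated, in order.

Answer: brick slow

Derivation:
Line 1: ['memory', 'make'] (min_width=11, slack=3)
Line 2: ['brick', 'slow'] (min_width=10, slack=4)
Line 3: ['tired', 'I', 'from'] (min_width=12, slack=2)
Line 4: ['that', 'garden'] (min_width=11, slack=3)
Line 5: ['elephant', 'cat'] (min_width=12, slack=2)
Line 6: ['standard', 'rain'] (min_width=13, slack=1)
Line 7: ['in', 'window'] (min_width=9, slack=5)
Line 8: ['ocean'] (min_width=5, slack=9)
Line 9: ['refreshing'] (min_width=10, slack=4)
Line 10: ['sand', 'line'] (min_width=9, slack=5)
Line 11: ['valley', 'evening'] (min_width=14, slack=0)
Line 12: ['bed', 'bean'] (min_width=8, slack=6)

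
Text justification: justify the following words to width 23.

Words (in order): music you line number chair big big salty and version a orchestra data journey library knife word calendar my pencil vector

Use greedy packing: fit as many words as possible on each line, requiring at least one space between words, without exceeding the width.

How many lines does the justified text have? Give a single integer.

Answer: 6

Derivation:
Line 1: ['music', 'you', 'line', 'number'] (min_width=21, slack=2)
Line 2: ['chair', 'big', 'big', 'salty', 'and'] (min_width=23, slack=0)
Line 3: ['version', 'a', 'orchestra'] (min_width=19, slack=4)
Line 4: ['data', 'journey', 'library'] (min_width=20, slack=3)
Line 5: ['knife', 'word', 'calendar', 'my'] (min_width=22, slack=1)
Line 6: ['pencil', 'vector'] (min_width=13, slack=10)
Total lines: 6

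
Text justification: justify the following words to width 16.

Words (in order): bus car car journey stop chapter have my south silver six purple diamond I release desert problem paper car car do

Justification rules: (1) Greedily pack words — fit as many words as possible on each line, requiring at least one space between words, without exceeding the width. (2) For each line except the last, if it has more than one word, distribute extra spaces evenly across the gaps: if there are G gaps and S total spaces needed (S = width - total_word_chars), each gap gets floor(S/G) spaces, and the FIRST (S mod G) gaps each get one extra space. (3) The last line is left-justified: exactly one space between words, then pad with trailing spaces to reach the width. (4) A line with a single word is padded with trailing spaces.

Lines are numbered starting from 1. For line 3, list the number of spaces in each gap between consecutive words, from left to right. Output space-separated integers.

Line 1: ['bus', 'car', 'car'] (min_width=11, slack=5)
Line 2: ['journey', 'stop'] (min_width=12, slack=4)
Line 3: ['chapter', 'have', 'my'] (min_width=15, slack=1)
Line 4: ['south', 'silver', 'six'] (min_width=16, slack=0)
Line 5: ['purple', 'diamond', 'I'] (min_width=16, slack=0)
Line 6: ['release', 'desert'] (min_width=14, slack=2)
Line 7: ['problem', 'paper'] (min_width=13, slack=3)
Line 8: ['car', 'car', 'do'] (min_width=10, slack=6)

Answer: 2 1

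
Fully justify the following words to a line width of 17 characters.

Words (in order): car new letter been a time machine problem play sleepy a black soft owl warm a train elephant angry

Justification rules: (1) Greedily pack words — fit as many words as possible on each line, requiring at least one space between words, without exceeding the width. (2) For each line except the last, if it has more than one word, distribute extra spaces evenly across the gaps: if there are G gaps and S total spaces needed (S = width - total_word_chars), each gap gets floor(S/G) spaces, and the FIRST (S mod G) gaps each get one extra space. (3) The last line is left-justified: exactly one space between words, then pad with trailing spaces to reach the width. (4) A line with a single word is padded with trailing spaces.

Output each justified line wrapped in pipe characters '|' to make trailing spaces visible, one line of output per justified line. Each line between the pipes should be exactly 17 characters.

Answer: |car   new  letter|
|been    a    time|
|machine   problem|
|play   sleepy   a|
|black   soft  owl|
|warm    a   train|
|elephant angry   |

Derivation:
Line 1: ['car', 'new', 'letter'] (min_width=14, slack=3)
Line 2: ['been', 'a', 'time'] (min_width=11, slack=6)
Line 3: ['machine', 'problem'] (min_width=15, slack=2)
Line 4: ['play', 'sleepy', 'a'] (min_width=13, slack=4)
Line 5: ['black', 'soft', 'owl'] (min_width=14, slack=3)
Line 6: ['warm', 'a', 'train'] (min_width=12, slack=5)
Line 7: ['elephant', 'angry'] (min_width=14, slack=3)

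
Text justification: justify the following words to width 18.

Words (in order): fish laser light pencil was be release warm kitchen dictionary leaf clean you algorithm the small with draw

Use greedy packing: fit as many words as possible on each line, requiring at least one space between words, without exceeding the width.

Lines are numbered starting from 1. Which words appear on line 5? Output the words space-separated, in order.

Line 1: ['fish', 'laser', 'light'] (min_width=16, slack=2)
Line 2: ['pencil', 'was', 'be'] (min_width=13, slack=5)
Line 3: ['release', 'warm'] (min_width=12, slack=6)
Line 4: ['kitchen', 'dictionary'] (min_width=18, slack=0)
Line 5: ['leaf', 'clean', 'you'] (min_width=14, slack=4)
Line 6: ['algorithm', 'the'] (min_width=13, slack=5)
Line 7: ['small', 'with', 'draw'] (min_width=15, slack=3)

Answer: leaf clean you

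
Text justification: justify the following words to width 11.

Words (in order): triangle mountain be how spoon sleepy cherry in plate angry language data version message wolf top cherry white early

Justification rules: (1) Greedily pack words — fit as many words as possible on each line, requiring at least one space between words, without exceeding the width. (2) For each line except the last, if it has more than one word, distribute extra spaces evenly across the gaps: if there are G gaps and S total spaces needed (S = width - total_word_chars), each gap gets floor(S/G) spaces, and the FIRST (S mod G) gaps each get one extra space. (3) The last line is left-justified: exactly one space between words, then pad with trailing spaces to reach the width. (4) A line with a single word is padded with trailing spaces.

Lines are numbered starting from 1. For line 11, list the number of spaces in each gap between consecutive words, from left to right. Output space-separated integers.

Answer: 4

Derivation:
Line 1: ['triangle'] (min_width=8, slack=3)
Line 2: ['mountain', 'be'] (min_width=11, slack=0)
Line 3: ['how', 'spoon'] (min_width=9, slack=2)
Line 4: ['sleepy'] (min_width=6, slack=5)
Line 5: ['cherry', 'in'] (min_width=9, slack=2)
Line 6: ['plate', 'angry'] (min_width=11, slack=0)
Line 7: ['language'] (min_width=8, slack=3)
Line 8: ['data'] (min_width=4, slack=7)
Line 9: ['version'] (min_width=7, slack=4)
Line 10: ['message'] (min_width=7, slack=4)
Line 11: ['wolf', 'top'] (min_width=8, slack=3)
Line 12: ['cherry'] (min_width=6, slack=5)
Line 13: ['white', 'early'] (min_width=11, slack=0)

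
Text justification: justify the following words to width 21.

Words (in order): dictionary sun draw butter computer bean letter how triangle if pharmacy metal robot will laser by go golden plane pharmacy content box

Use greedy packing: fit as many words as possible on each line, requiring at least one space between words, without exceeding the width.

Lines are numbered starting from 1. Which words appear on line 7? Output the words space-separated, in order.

Answer: pharmacy content box

Derivation:
Line 1: ['dictionary', 'sun', 'draw'] (min_width=19, slack=2)
Line 2: ['butter', 'computer', 'bean'] (min_width=20, slack=1)
Line 3: ['letter', 'how', 'triangle'] (min_width=19, slack=2)
Line 4: ['if', 'pharmacy', 'metal'] (min_width=17, slack=4)
Line 5: ['robot', 'will', 'laser', 'by'] (min_width=19, slack=2)
Line 6: ['go', 'golden', 'plane'] (min_width=15, slack=6)
Line 7: ['pharmacy', 'content', 'box'] (min_width=20, slack=1)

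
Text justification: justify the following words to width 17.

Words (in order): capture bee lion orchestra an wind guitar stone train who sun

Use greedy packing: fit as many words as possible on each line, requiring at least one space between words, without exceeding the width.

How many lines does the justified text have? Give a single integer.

Answer: 4

Derivation:
Line 1: ['capture', 'bee', 'lion'] (min_width=16, slack=1)
Line 2: ['orchestra', 'an', 'wind'] (min_width=17, slack=0)
Line 3: ['guitar', 'stone'] (min_width=12, slack=5)
Line 4: ['train', 'who', 'sun'] (min_width=13, slack=4)
Total lines: 4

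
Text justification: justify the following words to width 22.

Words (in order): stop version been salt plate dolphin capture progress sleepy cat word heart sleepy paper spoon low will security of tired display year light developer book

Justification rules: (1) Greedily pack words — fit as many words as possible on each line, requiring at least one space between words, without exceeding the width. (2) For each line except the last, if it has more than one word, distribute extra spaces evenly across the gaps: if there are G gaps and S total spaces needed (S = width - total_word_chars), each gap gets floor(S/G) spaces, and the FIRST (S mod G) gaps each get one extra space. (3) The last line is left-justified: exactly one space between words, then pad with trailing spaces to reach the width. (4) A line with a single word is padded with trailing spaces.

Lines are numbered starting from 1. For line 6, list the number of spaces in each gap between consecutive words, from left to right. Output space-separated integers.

Line 1: ['stop', 'version', 'been', 'salt'] (min_width=22, slack=0)
Line 2: ['plate', 'dolphin', 'capture'] (min_width=21, slack=1)
Line 3: ['progress', 'sleepy', 'cat'] (min_width=19, slack=3)
Line 4: ['word', 'heart', 'sleepy'] (min_width=17, slack=5)
Line 5: ['paper', 'spoon', 'low', 'will'] (min_width=20, slack=2)
Line 6: ['security', 'of', 'tired'] (min_width=17, slack=5)
Line 7: ['display', 'year', 'light'] (min_width=18, slack=4)
Line 8: ['developer', 'book'] (min_width=14, slack=8)

Answer: 4 3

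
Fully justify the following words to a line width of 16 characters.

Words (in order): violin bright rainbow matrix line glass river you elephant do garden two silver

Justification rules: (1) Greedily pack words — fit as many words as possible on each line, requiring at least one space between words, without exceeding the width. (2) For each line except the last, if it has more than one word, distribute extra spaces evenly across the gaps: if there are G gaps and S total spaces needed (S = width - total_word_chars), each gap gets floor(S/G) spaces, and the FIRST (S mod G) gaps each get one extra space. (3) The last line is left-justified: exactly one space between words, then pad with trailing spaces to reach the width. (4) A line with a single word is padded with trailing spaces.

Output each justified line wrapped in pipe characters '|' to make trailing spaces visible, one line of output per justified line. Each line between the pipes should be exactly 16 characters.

Answer: |violin    bright|
|rainbow   matrix|
|line glass river|
|you  elephant do|
|garden       two|
|silver          |

Derivation:
Line 1: ['violin', 'bright'] (min_width=13, slack=3)
Line 2: ['rainbow', 'matrix'] (min_width=14, slack=2)
Line 3: ['line', 'glass', 'river'] (min_width=16, slack=0)
Line 4: ['you', 'elephant', 'do'] (min_width=15, slack=1)
Line 5: ['garden', 'two'] (min_width=10, slack=6)
Line 6: ['silver'] (min_width=6, slack=10)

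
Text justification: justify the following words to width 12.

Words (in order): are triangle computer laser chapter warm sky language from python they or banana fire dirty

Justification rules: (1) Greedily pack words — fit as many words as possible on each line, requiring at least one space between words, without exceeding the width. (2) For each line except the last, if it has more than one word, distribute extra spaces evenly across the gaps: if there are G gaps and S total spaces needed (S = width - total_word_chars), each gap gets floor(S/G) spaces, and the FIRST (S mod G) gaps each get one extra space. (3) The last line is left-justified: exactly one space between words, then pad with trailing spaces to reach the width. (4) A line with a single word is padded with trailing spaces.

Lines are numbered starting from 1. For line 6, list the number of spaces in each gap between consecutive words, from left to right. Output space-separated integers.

Line 1: ['are', 'triangle'] (min_width=12, slack=0)
Line 2: ['computer'] (min_width=8, slack=4)
Line 3: ['laser'] (min_width=5, slack=7)
Line 4: ['chapter', 'warm'] (min_width=12, slack=0)
Line 5: ['sky', 'language'] (min_width=12, slack=0)
Line 6: ['from', 'python'] (min_width=11, slack=1)
Line 7: ['they', 'or'] (min_width=7, slack=5)
Line 8: ['banana', 'fire'] (min_width=11, slack=1)
Line 9: ['dirty'] (min_width=5, slack=7)

Answer: 2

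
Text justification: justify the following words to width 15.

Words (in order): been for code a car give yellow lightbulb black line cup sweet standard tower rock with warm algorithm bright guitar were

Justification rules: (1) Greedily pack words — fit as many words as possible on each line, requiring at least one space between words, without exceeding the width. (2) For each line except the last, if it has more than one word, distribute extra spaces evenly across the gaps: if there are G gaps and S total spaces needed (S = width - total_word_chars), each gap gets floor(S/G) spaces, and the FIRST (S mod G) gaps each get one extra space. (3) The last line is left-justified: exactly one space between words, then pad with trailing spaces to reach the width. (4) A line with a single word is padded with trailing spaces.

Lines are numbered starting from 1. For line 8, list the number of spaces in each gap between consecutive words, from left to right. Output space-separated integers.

Answer: 3

Derivation:
Line 1: ['been', 'for', 'code', 'a'] (min_width=15, slack=0)
Line 2: ['car', 'give', 'yellow'] (min_width=15, slack=0)
Line 3: ['lightbulb', 'black'] (min_width=15, slack=0)
Line 4: ['line', 'cup', 'sweet'] (min_width=14, slack=1)
Line 5: ['standard', 'tower'] (min_width=14, slack=1)
Line 6: ['rock', 'with', 'warm'] (min_width=14, slack=1)
Line 7: ['algorithm'] (min_width=9, slack=6)
Line 8: ['bright', 'guitar'] (min_width=13, slack=2)
Line 9: ['were'] (min_width=4, slack=11)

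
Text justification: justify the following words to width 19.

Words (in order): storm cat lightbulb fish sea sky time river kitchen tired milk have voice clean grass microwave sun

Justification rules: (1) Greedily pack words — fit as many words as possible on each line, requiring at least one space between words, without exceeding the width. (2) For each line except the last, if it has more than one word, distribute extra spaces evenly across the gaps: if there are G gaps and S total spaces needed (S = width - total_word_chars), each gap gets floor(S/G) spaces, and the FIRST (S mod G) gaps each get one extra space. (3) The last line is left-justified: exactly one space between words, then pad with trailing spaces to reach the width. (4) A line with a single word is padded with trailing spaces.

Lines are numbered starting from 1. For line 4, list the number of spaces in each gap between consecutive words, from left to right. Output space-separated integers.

Line 1: ['storm', 'cat', 'lightbulb'] (min_width=19, slack=0)
Line 2: ['fish', 'sea', 'sky', 'time'] (min_width=17, slack=2)
Line 3: ['river', 'kitchen', 'tired'] (min_width=19, slack=0)
Line 4: ['milk', 'have', 'voice'] (min_width=15, slack=4)
Line 5: ['clean', 'grass'] (min_width=11, slack=8)
Line 6: ['microwave', 'sun'] (min_width=13, slack=6)

Answer: 3 3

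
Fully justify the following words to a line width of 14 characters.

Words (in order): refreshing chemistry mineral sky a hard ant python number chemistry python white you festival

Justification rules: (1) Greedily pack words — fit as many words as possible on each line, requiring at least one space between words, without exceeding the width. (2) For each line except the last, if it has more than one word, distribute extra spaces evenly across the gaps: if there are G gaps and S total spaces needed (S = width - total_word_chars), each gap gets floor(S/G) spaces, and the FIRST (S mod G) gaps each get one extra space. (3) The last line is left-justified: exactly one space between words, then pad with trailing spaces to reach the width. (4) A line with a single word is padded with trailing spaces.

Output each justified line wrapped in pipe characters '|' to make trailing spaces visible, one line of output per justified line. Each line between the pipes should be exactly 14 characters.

Answer: |refreshing    |
|chemistry     |
|mineral  sky a|
|hard       ant|
|python  number|
|chemistry     |
|python   white|
|you festival  |

Derivation:
Line 1: ['refreshing'] (min_width=10, slack=4)
Line 2: ['chemistry'] (min_width=9, slack=5)
Line 3: ['mineral', 'sky', 'a'] (min_width=13, slack=1)
Line 4: ['hard', 'ant'] (min_width=8, slack=6)
Line 5: ['python', 'number'] (min_width=13, slack=1)
Line 6: ['chemistry'] (min_width=9, slack=5)
Line 7: ['python', 'white'] (min_width=12, slack=2)
Line 8: ['you', 'festival'] (min_width=12, slack=2)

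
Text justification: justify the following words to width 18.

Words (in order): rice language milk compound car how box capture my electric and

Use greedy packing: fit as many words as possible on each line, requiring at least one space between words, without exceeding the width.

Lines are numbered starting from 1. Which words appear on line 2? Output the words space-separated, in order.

Answer: compound car how

Derivation:
Line 1: ['rice', 'language', 'milk'] (min_width=18, slack=0)
Line 2: ['compound', 'car', 'how'] (min_width=16, slack=2)
Line 3: ['box', 'capture', 'my'] (min_width=14, slack=4)
Line 4: ['electric', 'and'] (min_width=12, slack=6)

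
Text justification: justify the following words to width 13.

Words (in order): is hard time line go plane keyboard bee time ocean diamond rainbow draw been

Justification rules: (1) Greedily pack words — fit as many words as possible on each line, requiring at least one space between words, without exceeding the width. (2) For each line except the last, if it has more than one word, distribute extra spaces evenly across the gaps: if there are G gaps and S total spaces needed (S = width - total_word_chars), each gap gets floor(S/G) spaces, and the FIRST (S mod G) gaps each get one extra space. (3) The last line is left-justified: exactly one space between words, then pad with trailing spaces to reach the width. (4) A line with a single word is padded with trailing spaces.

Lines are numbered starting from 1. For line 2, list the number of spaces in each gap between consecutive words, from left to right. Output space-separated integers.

Answer: 1 1

Derivation:
Line 1: ['is', 'hard', 'time'] (min_width=12, slack=1)
Line 2: ['line', 'go', 'plane'] (min_width=13, slack=0)
Line 3: ['keyboard', 'bee'] (min_width=12, slack=1)
Line 4: ['time', 'ocean'] (min_width=10, slack=3)
Line 5: ['diamond'] (min_width=7, slack=6)
Line 6: ['rainbow', 'draw'] (min_width=12, slack=1)
Line 7: ['been'] (min_width=4, slack=9)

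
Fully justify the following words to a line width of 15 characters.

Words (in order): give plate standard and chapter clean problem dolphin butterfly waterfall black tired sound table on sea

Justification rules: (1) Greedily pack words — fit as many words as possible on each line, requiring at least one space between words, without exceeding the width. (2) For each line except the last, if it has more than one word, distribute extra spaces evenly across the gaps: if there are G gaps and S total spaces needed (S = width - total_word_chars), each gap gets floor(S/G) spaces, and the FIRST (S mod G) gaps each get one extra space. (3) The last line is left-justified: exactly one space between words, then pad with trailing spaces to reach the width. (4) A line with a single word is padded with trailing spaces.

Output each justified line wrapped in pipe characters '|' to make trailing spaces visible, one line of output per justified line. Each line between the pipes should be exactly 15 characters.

Answer: |give      plate|
|standard    and|
|chapter   clean|
|problem dolphin|
|butterfly      |
|waterfall black|
|tired     sound|
|table on sea   |

Derivation:
Line 1: ['give', 'plate'] (min_width=10, slack=5)
Line 2: ['standard', 'and'] (min_width=12, slack=3)
Line 3: ['chapter', 'clean'] (min_width=13, slack=2)
Line 4: ['problem', 'dolphin'] (min_width=15, slack=0)
Line 5: ['butterfly'] (min_width=9, slack=6)
Line 6: ['waterfall', 'black'] (min_width=15, slack=0)
Line 7: ['tired', 'sound'] (min_width=11, slack=4)
Line 8: ['table', 'on', 'sea'] (min_width=12, slack=3)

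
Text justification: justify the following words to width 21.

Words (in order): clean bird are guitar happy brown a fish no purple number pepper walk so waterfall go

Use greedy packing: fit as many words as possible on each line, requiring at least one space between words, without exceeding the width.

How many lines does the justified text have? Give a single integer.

Line 1: ['clean', 'bird', 'are', 'guitar'] (min_width=21, slack=0)
Line 2: ['happy', 'brown', 'a', 'fish', 'no'] (min_width=21, slack=0)
Line 3: ['purple', 'number', 'pepper'] (min_width=20, slack=1)
Line 4: ['walk', 'so', 'waterfall', 'go'] (min_width=20, slack=1)
Total lines: 4

Answer: 4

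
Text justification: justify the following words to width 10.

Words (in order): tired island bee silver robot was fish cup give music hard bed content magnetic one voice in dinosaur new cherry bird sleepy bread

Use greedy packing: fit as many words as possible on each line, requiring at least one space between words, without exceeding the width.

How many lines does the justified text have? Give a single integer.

Answer: 16

Derivation:
Line 1: ['tired'] (min_width=5, slack=5)
Line 2: ['island', 'bee'] (min_width=10, slack=0)
Line 3: ['silver'] (min_width=6, slack=4)
Line 4: ['robot', 'was'] (min_width=9, slack=1)
Line 5: ['fish', 'cup'] (min_width=8, slack=2)
Line 6: ['give', 'music'] (min_width=10, slack=0)
Line 7: ['hard', 'bed'] (min_width=8, slack=2)
Line 8: ['content'] (min_width=7, slack=3)
Line 9: ['magnetic'] (min_width=8, slack=2)
Line 10: ['one', 'voice'] (min_width=9, slack=1)
Line 11: ['in'] (min_width=2, slack=8)
Line 12: ['dinosaur'] (min_width=8, slack=2)
Line 13: ['new', 'cherry'] (min_width=10, slack=0)
Line 14: ['bird'] (min_width=4, slack=6)
Line 15: ['sleepy'] (min_width=6, slack=4)
Line 16: ['bread'] (min_width=5, slack=5)
Total lines: 16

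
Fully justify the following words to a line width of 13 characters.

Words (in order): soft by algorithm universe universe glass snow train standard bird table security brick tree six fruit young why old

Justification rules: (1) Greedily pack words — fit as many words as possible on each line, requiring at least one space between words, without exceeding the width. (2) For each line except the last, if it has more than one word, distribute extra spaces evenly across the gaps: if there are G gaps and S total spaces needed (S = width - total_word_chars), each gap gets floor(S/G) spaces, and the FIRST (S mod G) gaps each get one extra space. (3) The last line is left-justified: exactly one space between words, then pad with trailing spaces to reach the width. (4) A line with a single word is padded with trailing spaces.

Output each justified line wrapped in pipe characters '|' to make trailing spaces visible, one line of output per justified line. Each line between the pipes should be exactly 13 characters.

Line 1: ['soft', 'by'] (min_width=7, slack=6)
Line 2: ['algorithm'] (min_width=9, slack=4)
Line 3: ['universe'] (min_width=8, slack=5)
Line 4: ['universe'] (min_width=8, slack=5)
Line 5: ['glass', 'snow'] (min_width=10, slack=3)
Line 6: ['train'] (min_width=5, slack=8)
Line 7: ['standard', 'bird'] (min_width=13, slack=0)
Line 8: ['table'] (min_width=5, slack=8)
Line 9: ['security'] (min_width=8, slack=5)
Line 10: ['brick', 'tree'] (min_width=10, slack=3)
Line 11: ['six', 'fruit'] (min_width=9, slack=4)
Line 12: ['young', 'why', 'old'] (min_width=13, slack=0)

Answer: |soft       by|
|algorithm    |
|universe     |
|universe     |
|glass    snow|
|train        |
|standard bird|
|table        |
|security     |
|brick    tree|
|six     fruit|
|young why old|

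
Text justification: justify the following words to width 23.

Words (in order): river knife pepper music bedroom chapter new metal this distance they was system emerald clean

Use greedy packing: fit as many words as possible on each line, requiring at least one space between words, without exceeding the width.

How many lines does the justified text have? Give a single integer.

Line 1: ['river', 'knife', 'pepper'] (min_width=18, slack=5)
Line 2: ['music', 'bedroom', 'chapter'] (min_width=21, slack=2)
Line 3: ['new', 'metal', 'this', 'distance'] (min_width=23, slack=0)
Line 4: ['they', 'was', 'system', 'emerald'] (min_width=23, slack=0)
Line 5: ['clean'] (min_width=5, slack=18)
Total lines: 5

Answer: 5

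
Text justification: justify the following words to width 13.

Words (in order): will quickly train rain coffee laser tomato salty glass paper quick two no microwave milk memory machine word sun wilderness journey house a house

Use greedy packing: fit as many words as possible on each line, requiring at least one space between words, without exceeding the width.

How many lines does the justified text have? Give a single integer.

Line 1: ['will', 'quickly'] (min_width=12, slack=1)
Line 2: ['train', 'rain'] (min_width=10, slack=3)
Line 3: ['coffee', 'laser'] (min_width=12, slack=1)
Line 4: ['tomato', 'salty'] (min_width=12, slack=1)
Line 5: ['glass', 'paper'] (min_width=11, slack=2)
Line 6: ['quick', 'two', 'no'] (min_width=12, slack=1)
Line 7: ['microwave'] (min_width=9, slack=4)
Line 8: ['milk', 'memory'] (min_width=11, slack=2)
Line 9: ['machine', 'word'] (min_width=12, slack=1)
Line 10: ['sun'] (min_width=3, slack=10)
Line 11: ['wilderness'] (min_width=10, slack=3)
Line 12: ['journey', 'house'] (min_width=13, slack=0)
Line 13: ['a', 'house'] (min_width=7, slack=6)
Total lines: 13

Answer: 13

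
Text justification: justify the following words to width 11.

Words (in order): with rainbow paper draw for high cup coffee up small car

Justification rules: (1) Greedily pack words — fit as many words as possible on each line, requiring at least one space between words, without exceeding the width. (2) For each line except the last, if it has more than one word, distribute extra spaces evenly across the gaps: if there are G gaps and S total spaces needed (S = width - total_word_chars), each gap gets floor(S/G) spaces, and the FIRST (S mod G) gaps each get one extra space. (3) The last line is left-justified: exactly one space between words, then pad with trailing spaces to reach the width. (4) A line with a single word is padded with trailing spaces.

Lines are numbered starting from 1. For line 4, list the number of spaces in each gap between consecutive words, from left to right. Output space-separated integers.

Line 1: ['with'] (min_width=4, slack=7)
Line 2: ['rainbow'] (min_width=7, slack=4)
Line 3: ['paper', 'draw'] (min_width=10, slack=1)
Line 4: ['for', 'high'] (min_width=8, slack=3)
Line 5: ['cup', 'coffee'] (min_width=10, slack=1)
Line 6: ['up', 'small'] (min_width=8, slack=3)
Line 7: ['car'] (min_width=3, slack=8)

Answer: 4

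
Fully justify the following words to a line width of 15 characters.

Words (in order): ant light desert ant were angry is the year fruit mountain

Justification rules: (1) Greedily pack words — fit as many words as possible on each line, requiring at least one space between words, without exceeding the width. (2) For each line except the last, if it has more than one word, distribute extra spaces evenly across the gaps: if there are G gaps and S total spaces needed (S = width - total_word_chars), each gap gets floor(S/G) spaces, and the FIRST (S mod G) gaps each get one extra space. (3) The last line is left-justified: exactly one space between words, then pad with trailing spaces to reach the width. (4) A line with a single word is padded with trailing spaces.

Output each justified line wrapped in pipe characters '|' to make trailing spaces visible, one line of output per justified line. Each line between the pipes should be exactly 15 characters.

Line 1: ['ant', 'light'] (min_width=9, slack=6)
Line 2: ['desert', 'ant', 'were'] (min_width=15, slack=0)
Line 3: ['angry', 'is', 'the'] (min_width=12, slack=3)
Line 4: ['year', 'fruit'] (min_width=10, slack=5)
Line 5: ['mountain'] (min_width=8, slack=7)

Answer: |ant       light|
|desert ant were|
|angry   is  the|
|year      fruit|
|mountain       |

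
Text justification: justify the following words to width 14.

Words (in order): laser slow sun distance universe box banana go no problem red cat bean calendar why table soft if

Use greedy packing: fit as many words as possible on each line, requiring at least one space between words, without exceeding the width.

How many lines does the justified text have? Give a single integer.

Line 1: ['laser', 'slow', 'sun'] (min_width=14, slack=0)
Line 2: ['distance'] (min_width=8, slack=6)
Line 3: ['universe', 'box'] (min_width=12, slack=2)
Line 4: ['banana', 'go', 'no'] (min_width=12, slack=2)
Line 5: ['problem', 'red'] (min_width=11, slack=3)
Line 6: ['cat', 'bean'] (min_width=8, slack=6)
Line 7: ['calendar', 'why'] (min_width=12, slack=2)
Line 8: ['table', 'soft', 'if'] (min_width=13, slack=1)
Total lines: 8

Answer: 8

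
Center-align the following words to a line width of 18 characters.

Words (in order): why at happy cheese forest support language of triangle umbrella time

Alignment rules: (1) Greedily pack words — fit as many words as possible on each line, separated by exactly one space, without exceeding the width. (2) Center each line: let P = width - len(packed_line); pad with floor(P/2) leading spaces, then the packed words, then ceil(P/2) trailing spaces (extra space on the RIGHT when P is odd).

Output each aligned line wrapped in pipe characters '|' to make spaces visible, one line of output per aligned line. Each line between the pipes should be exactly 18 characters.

Line 1: ['why', 'at', 'happy'] (min_width=12, slack=6)
Line 2: ['cheese', 'forest'] (min_width=13, slack=5)
Line 3: ['support', 'language'] (min_width=16, slack=2)
Line 4: ['of', 'triangle'] (min_width=11, slack=7)
Line 5: ['umbrella', 'time'] (min_width=13, slack=5)

Answer: |   why at happy   |
|  cheese forest   |
| support language |
|   of triangle    |
|  umbrella time   |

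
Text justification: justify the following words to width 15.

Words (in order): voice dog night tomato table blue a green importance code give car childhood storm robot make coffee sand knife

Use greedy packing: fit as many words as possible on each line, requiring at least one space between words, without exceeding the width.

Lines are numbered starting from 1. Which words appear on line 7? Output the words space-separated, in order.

Line 1: ['voice', 'dog', 'night'] (min_width=15, slack=0)
Line 2: ['tomato', 'table'] (min_width=12, slack=3)
Line 3: ['blue', 'a', 'green'] (min_width=12, slack=3)
Line 4: ['importance', 'code'] (min_width=15, slack=0)
Line 5: ['give', 'car'] (min_width=8, slack=7)
Line 6: ['childhood', 'storm'] (min_width=15, slack=0)
Line 7: ['robot', 'make'] (min_width=10, slack=5)
Line 8: ['coffee', 'sand'] (min_width=11, slack=4)
Line 9: ['knife'] (min_width=5, slack=10)

Answer: robot make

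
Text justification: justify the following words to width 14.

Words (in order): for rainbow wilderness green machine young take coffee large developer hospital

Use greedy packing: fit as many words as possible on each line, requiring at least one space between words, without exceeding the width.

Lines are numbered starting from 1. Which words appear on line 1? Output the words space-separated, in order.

Line 1: ['for', 'rainbow'] (min_width=11, slack=3)
Line 2: ['wilderness'] (min_width=10, slack=4)
Line 3: ['green', 'machine'] (min_width=13, slack=1)
Line 4: ['young', 'take'] (min_width=10, slack=4)
Line 5: ['coffee', 'large'] (min_width=12, slack=2)
Line 6: ['developer'] (min_width=9, slack=5)
Line 7: ['hospital'] (min_width=8, slack=6)

Answer: for rainbow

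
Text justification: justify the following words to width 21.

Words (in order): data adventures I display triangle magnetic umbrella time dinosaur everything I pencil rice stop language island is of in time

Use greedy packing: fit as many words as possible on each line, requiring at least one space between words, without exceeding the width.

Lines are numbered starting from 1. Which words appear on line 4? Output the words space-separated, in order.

Line 1: ['data', 'adventures', 'I'] (min_width=17, slack=4)
Line 2: ['display', 'triangle'] (min_width=16, slack=5)
Line 3: ['magnetic', 'umbrella'] (min_width=17, slack=4)
Line 4: ['time', 'dinosaur'] (min_width=13, slack=8)
Line 5: ['everything', 'I', 'pencil'] (min_width=19, slack=2)
Line 6: ['rice', 'stop', 'language'] (min_width=18, slack=3)
Line 7: ['island', 'is', 'of', 'in', 'time'] (min_width=20, slack=1)

Answer: time dinosaur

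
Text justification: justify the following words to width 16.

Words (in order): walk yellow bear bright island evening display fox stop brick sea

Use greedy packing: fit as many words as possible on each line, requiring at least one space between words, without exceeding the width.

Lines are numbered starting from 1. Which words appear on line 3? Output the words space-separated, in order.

Line 1: ['walk', 'yellow', 'bear'] (min_width=16, slack=0)
Line 2: ['bright', 'island'] (min_width=13, slack=3)
Line 3: ['evening', 'display'] (min_width=15, slack=1)
Line 4: ['fox', 'stop', 'brick'] (min_width=14, slack=2)
Line 5: ['sea'] (min_width=3, slack=13)

Answer: evening display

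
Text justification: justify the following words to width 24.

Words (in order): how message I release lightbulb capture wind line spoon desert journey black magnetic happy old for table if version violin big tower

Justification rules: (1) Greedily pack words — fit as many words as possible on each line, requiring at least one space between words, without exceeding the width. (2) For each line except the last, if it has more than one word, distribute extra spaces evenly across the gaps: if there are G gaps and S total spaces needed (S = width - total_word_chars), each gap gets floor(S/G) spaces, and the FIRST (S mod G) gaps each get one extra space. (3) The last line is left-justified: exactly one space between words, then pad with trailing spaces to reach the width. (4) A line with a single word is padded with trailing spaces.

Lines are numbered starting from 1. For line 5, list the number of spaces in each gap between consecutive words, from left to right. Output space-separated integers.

Line 1: ['how', 'message', 'I', 'release'] (min_width=21, slack=3)
Line 2: ['lightbulb', 'capture', 'wind'] (min_width=22, slack=2)
Line 3: ['line', 'spoon', 'desert'] (min_width=17, slack=7)
Line 4: ['journey', 'black', 'magnetic'] (min_width=22, slack=2)
Line 5: ['happy', 'old', 'for', 'table', 'if'] (min_width=22, slack=2)
Line 6: ['version', 'violin', 'big', 'tower'] (min_width=24, slack=0)

Answer: 2 2 1 1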